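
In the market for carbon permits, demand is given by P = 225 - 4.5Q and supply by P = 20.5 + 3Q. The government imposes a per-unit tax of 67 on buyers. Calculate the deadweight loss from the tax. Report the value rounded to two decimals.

Without the tax, 225 - 4.5Q = 20.5 + 3Q so Q* = 27.2667 and P* = 102.3.
A tax on buyers shifts demand down by 67: (225 - 67) - 4.5Q = 20.5 + 3Q, so Q_t = 18.3333. Buyers pay P_b = 142.5; sellers receive P_s = P_b - 67 = 75.5.
Deadweight loss is the triangle between the curves from Q_t to Q*: (1/2)(27.2667 - 18.3333)(67) = 299.2667.

299.27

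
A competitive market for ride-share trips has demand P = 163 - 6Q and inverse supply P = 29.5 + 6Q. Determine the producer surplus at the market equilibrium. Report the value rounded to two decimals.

Set 163 - 6Q = 29.5 + 6Q, which gives 133.5 = 12Q, so Q* = 11.125 and P* = 163 - 6(11.125) = 96.25.
PS is the area between P* and the supply curve from 0 to Q*: (1/2)(11.125)(66.75) = 371.2969.

371.30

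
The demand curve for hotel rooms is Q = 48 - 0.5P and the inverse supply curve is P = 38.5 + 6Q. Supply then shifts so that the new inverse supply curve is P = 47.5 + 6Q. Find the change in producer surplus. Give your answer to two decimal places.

Rewriting demand in inverse form: P = 96 - 2Q.
Initial equilibrium: Q_0 = 7.1875, P_0 = 81.625; CS_0 = (1/2)(7.1875)(14.375) = 51.6602, PS_0 = (1/2)(7.1875)(43.125) = 154.9805.
New equilibrium: 96 - 2Q = 47.5 + 6Q gives Q_1 = 6.0625, P_1 = 83.875; CS_1 = 36.7539, PS_1 = 110.2617.
Change in producer surplus = 110.2617 - 154.9805 = -44.7188.

-44.72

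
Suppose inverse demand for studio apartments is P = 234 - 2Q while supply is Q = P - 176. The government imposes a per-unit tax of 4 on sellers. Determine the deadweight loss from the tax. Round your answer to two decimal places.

2.67

Rewriting supply in inverse form: P = 176 + Q.
Without the tax, 234 - 2Q = 176 + Q so Q* = 19.3333 and P* = 195.3333.
A tax on sellers shifts supply up by 4: 234 - 2Q = 176 + Q + 4, so Q_t = 18. Buyers pay P_b = 198; sellers receive P_s = P_b - 4 = 194.
The welfare triangle lost has base Q* - Q_t = 1.3333 and height t = 4, so DWL = (1/2)(1.3333)(4) = 2.6667.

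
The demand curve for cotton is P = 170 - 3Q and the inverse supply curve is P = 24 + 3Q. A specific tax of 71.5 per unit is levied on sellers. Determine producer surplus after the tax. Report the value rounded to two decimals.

231.26

Pre-tax equilibrium: 170 - 3Q = 24 + 3Q gives Q* = 24.3333, P* = 97.
With the tax, sellers need 71.5 more per unit: 170 - 3Q = 24 + 3Q + 71.5, so Q_t = 12.4167. Buyers pay P_b = 132.75; sellers receive P_s = P_b - 71.5 = 61.25.
PS = (1/2)(Q_t)(P_s - 24) = (1/2)(12.4167)(37.25) = 231.2604.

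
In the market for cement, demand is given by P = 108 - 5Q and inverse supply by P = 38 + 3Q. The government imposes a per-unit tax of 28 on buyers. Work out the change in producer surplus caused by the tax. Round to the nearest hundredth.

Pre-tax equilibrium: 108 - 5Q = 38 + 3Q gives Q* = 8.75, P* = 64.25.
A tax on buyers shifts demand down by 28: (108 - 28) - 5Q = 38 + 3Q, so Q_t = 5.25. Buyers pay P_b = 81.75; sellers receive P_s = P_b - 28 = 53.75.
Producers lose the trapezoid between P_s and P* out to Q_t plus the triangle from Q_t to Q*: change in PS = 41.3438 - 114.8438 = -73.5.

-73.50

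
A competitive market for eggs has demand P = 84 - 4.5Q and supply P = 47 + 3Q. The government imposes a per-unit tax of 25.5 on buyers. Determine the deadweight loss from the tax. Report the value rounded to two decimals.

43.35

Without the tax, 84 - 4.5Q = 47 + 3Q so Q* = 4.9333 and P* = 61.8.
A tax on buyers shifts demand down by 25.5: (84 - 25.5) - 4.5Q = 47 + 3Q, so Q_t = 1.5333. Buyers pay P_b = 77.1; sellers receive P_s = P_b - 25.5 = 51.6.
The welfare triangle lost has base Q* - Q_t = 3.4 and height t = 25.5, so DWL = (1/2)(3.4)(25.5) = 43.35.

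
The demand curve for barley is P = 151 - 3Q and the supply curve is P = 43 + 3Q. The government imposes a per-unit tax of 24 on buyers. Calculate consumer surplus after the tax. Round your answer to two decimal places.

Without the tax, 151 - 3Q = 43 + 3Q so Q* = 18 and P* = 97.
With the tax, buyers' net willingness to pay falls by 24: (151 - 24) - 3Q = 43 + 3Q, so Q_t = 14. Buyers pay P_b = 109; sellers receive P_s = P_b - 24 = 85.
Consumer surplus is the triangle under demand above P_b: (1/2)(14)(151 - 109) = 294.

294.00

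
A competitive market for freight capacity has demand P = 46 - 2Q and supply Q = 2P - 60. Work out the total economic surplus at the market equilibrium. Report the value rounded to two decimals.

51.20

Rewriting supply in inverse form: P = 30 + 0.5Q.
Set 46 - 2Q = 30 + 0.5Q, which gives 16 = 2.5Q, so Q* = 6.4 and P* = 46 - 2(6.4) = 33.2.
CS = (1/2)(6.4)(12.8) = 40.96 and PS = (1/2)(6.4)(3.2) = 10.24, so total surplus = 51.2.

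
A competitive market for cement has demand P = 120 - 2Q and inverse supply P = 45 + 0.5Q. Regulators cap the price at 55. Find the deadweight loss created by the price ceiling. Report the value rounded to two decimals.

Without the control, 120 - 2Q = 45 + 0.5Q so Q* = 30 and P* = 60.
At the ceiling price 55, quantity supplied is (55 - 45)/0.5 = 20; supply is the short side, so Q = 20 trades at P = 55.
At Q = 20 the demand price is 80 and the supply price is 55. Deadweight loss is the triangle between the curves from 20 to 30: (1/2)(80 - 55)(30 - 20) = 125.

125.00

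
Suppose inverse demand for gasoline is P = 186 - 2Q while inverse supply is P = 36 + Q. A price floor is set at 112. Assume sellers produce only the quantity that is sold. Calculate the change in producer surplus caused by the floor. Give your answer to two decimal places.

877.50

Free-market equilibrium: 186 - 2Q = 36 + Q gives Q* = 50, P* = 86.
At the floor price 112, quantity demanded is (186 - 112)/2 = 37; demand is the short side, so Q = 37 trades at P = 112.
PS goes from (1/2)(50)(50) = 1250 to 2127.5 (computed as (112 - 36)(37) - (1/2)(1)(37)^2), a change of 877.5.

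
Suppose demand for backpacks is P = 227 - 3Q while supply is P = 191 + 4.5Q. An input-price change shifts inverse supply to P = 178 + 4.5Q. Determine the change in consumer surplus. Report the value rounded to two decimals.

Initial equilibrium: Q_0 = 4.8, P_0 = 212.6; CS_0 = (1/2)(4.8)(14.4) = 34.56, PS_0 = (1/2)(4.8)(21.6) = 51.84.
New equilibrium: 227 - 3Q = 178 + 4.5Q gives Q_1 = 6.5333, P_1 = 207.4; CS_1 = 64.0267, PS_1 = 96.04.
Change in consumer surplus = 64.0267 - 34.56 = 29.4667.

29.47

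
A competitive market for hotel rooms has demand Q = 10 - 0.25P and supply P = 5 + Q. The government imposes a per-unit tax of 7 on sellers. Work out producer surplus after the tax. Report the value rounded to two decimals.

15.68

Rewriting demand in inverse form: P = 40 - 4Q.
Without the tax, 40 - 4Q = 5 + Q so Q* = 7 and P* = 12.
A tax on sellers shifts supply up by 7: 40 - 4Q = 5 + Q + 7, so Q_t = 5.6. Buyers pay P_b = 17.6; sellers receive P_s = P_b - 7 = 10.6.
Producer surplus is the triangle above supply below P_s: (1/2)(5.6)(10.6 - 5) = 15.68.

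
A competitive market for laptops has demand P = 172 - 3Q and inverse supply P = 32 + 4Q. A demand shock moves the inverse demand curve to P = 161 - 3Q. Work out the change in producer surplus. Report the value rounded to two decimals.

Initial equilibrium: Q_0 = 20, P_0 = 112; CS_0 = (1/2)(20)(60) = 600, PS_0 = (1/2)(20)(80) = 800.
New equilibrium: 161 - 3Q = 32 + 4Q gives Q_1 = 18.4286, P_1 = 105.7143; CS_1 = 509.4184, PS_1 = 679.2245.
Change in producer surplus = 679.2245 - 800 = -120.7755.

-120.78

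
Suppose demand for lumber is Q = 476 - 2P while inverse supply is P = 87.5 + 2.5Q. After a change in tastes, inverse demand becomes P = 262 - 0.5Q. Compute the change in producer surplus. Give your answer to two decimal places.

Rewriting demand in inverse form: P = 238 - 0.5Q.
Initial equilibrium: Q_0 = 50.1667, P_0 = 212.9167; CS_0 = (1/2)(50.1667)(25.0833) = 629.1736, PS_0 = (1/2)(50.1667)(125.4167) = 3145.8681.
New equilibrium: 262 - 0.5Q = 87.5 + 2.5Q gives Q_1 = 58.1667, P_1 = 232.9167; CS_1 = 845.8403, PS_1 = 4229.2014.
Change in producer surplus = 4229.2014 - 3145.8681 = 1083.3333.

1083.33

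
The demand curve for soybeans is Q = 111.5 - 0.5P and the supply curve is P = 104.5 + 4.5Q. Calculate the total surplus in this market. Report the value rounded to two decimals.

Rewriting demand in inverse form: P = 223 - 2Q.
Equilibrium: 223 - 2Q = 104.5 + 4.5Q, so Q* = 18.2308 and P* = 186.5385.
Total surplus is the full triangle between the curves from 0 to Q*: (1/2)(18.2308)(223 - 104.5) = 1080.1731.

1080.17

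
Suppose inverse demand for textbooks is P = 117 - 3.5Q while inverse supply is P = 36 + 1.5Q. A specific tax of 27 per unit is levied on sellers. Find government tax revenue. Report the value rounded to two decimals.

291.60

Without the tax, 117 - 3.5Q = 36 + 1.5Q so Q* = 16.2 and P* = 60.3.
A tax on sellers shifts supply up by 27: 117 - 3.5Q = 36 + 1.5Q + 27, so Q_t = 10.8. Buyers pay P_b = 79.2; sellers receive P_s = P_b - 27 = 52.2.
Tax revenue = t x Q_t = 27 x 10.8 = 291.6.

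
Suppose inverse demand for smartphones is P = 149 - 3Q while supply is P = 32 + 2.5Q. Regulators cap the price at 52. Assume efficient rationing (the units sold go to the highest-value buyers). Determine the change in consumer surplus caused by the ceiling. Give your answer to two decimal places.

Free-market equilibrium: 149 - 3Q = 32 + 2.5Q gives Q* = 21.2727, P* = 85.1818.
At P = 52, sellers supply (52 - 32)/2.5 = 8 while buyers want more, so the quantity traded is 8 at price 52.
CS goes from (1/2)(21.2727)(63.8182) = 678.7934 to 680 (computed as (149 - 52)(8) - (1/2)(3)(8)^2), a change of 1.2066.

1.21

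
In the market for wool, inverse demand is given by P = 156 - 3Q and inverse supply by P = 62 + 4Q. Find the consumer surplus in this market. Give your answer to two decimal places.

Set 156 - 3Q = 62 + 4Q, which gives 94 = 7Q, so Q* = 13.4286 and P* = 156 - 3(13.4286) = 115.7143.
Consumer surplus is the triangle under demand above P*: (1/2)(13.4286)(156 - 115.7143) = (1/2)(13.4286)(40.2857) = 270.4898.

270.49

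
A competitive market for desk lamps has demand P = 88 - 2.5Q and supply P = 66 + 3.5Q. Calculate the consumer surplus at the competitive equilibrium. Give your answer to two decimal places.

16.81

Set 88 - 2.5Q = 66 + 3.5Q, which gives 22 = 6Q, so Q* = 3.6667 and P* = 88 - 2.5(3.6667) = 78.8333.
CS is the area between the demand curve and P* from 0 to Q*: (1/2)(3.6667)(9.1667) = 16.8056.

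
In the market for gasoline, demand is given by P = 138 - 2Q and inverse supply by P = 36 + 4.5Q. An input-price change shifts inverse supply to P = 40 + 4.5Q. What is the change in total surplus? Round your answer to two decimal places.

Initial equilibrium: Q_0 = 15.6923, P_0 = 106.6154; CS_0 = (1/2)(15.6923)(31.3846) = 246.2485, PS_0 = (1/2)(15.6923)(70.6154) = 554.0592.
New equilibrium: 138 - 2Q = 40 + 4.5Q gives Q_1 = 15.0769, P_1 = 107.8462; CS_1 = 227.3136, PS_1 = 511.4556.
Change in total surplus = (227.3136 + 511.4556) - (246.2485 + 554.0592) = -61.5385.

-61.54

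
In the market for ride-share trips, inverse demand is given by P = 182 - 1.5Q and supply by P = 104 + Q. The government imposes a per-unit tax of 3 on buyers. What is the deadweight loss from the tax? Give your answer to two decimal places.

Without the tax, 182 - 1.5Q = 104 + Q so Q* = 31.2 and P* = 135.2.
With the tax, buyers' net willingness to pay falls by 3: (182 - 3) - 1.5Q = 104 + Q, so Q_t = 30. Buyers pay P_b = 137; sellers receive P_s = P_b - 3 = 134.
The welfare triangle lost has base Q* - Q_t = 1.2 and height t = 3, so DWL = (1/2)(1.2)(3) = 1.8.

1.80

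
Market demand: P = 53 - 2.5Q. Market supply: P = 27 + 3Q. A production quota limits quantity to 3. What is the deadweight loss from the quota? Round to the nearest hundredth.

Without the quota, 53 - 2.5Q = 27 + 3Q gives Q* = 4.7273.
At Q = 3 the demand price is 53 - 2.5(3) = 45.5 and the supply price is 27 + 3(3) = 36.
Deadweight loss is the triangle between the curves from 3 to 4.7273: (1/2)(45.5 - 36)(4.7273 - 3) = 8.2045.

8.20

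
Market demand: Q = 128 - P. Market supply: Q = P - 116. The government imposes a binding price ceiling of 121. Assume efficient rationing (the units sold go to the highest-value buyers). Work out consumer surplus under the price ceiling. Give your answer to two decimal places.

Rewriting demand in inverse form: P = 128 - Q.
Rewriting supply in inverse form: P = 116 + Q.
Free-market equilibrium: 128 - Q = 116 + Q gives Q* = 6, P* = 122.
At P = 121, sellers supply (121 - 116)/1 = 5 while buyers want more, so the quantity traded is 5 at price 121.
The demand price at Q = 5 is 123. CS is the trapezoid between demand and 121 over [0, 5]: (1/2)[(128 - 121) + (123 - 121)](5) = 22.5.

22.50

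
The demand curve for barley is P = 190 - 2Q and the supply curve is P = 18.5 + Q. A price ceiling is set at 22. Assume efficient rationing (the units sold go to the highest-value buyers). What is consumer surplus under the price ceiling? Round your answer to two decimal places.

Without the control, 190 - 2Q = 18.5 + Q so Q* = 57.1667 and P* = 75.6667.
At the ceiling price 22, quantity supplied is (22 - 18.5)/1 = 3.5; supply is the short side, so Q = 3.5 trades at P = 22.
The demand price at Q = 3.5 is 183. CS is the trapezoid between demand and 22 over [0, 3.5]: (1/2)[(190 - 22) + (183 - 22)](3.5) = 575.75.

575.75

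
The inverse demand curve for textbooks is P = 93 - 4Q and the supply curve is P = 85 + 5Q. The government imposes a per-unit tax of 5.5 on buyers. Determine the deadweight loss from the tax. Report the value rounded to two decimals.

Without the tax, 93 - 4Q = 85 + 5Q so Q* = 0.8889 and P* = 89.4444.
A tax on buyers shifts demand down by 5.5: (93 - 5.5) - 4Q = 85 + 5Q, so Q_t = 0.2778. Buyers pay P_b = 91.8889; sellers receive P_s = P_b - 5.5 = 86.3889.
The welfare triangle lost has base Q* - Q_t = 0.6111 and height t = 5.5, so DWL = (1/2)(0.6111)(5.5) = 1.6806.

1.68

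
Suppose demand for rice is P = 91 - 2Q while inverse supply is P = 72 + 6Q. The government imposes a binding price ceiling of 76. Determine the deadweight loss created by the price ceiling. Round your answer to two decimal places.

Free-market equilibrium: 91 - 2Q = 72 + 6Q gives Q* = 2.375, P* = 86.25.
At the ceiling price 76, quantity supplied is (76 - 72)/6 = 0.6667; supply is the short side, so Q = 0.6667 trades at P = 76.
At Q = 0.6667 the demand price is 89.6667 and the supply price is 76. Deadweight loss is the triangle between the curves from 0.6667 to 2.375: (1/2)(89.6667 - 76)(2.375 - 0.6667) = 11.6736.

11.67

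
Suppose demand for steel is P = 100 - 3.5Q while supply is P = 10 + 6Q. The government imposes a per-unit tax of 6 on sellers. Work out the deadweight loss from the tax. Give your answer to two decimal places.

1.89

Without the tax, 100 - 3.5Q = 10 + 6Q so Q* = 9.4737 and P* = 66.8421.
A tax on sellers shifts supply up by 6: 100 - 3.5Q = 10 + 6Q + 6, so Q_t = 8.8421. Buyers pay P_b = 69.0526; sellers receive P_s = P_b - 6 = 63.0526.
Deadweight loss is the triangle between the curves from Q_t to Q*: (1/2)(9.4737 - 8.8421)(6) = 1.8947.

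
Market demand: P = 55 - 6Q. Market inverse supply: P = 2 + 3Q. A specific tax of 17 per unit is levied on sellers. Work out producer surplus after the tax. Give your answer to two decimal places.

24.00

Without the tax, 55 - 6Q = 2 + 3Q so Q* = 5.8889 and P* = 19.6667.
With the tax, sellers need 17 more per unit: 55 - 6Q = 2 + 3Q + 17, so Q_t = 4. Buyers pay P_b = 31; sellers receive P_s = P_b - 17 = 14.
PS = (1/2)(Q_t)(P_s - 2) = (1/2)(4)(12) = 24.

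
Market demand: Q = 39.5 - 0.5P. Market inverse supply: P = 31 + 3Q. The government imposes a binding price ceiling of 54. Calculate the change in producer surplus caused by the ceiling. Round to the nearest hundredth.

Rewriting demand in inverse form: P = 79 - 2Q.
Free-market equilibrium: 79 - 2Q = 31 + 3Q gives Q* = 9.6, P* = 59.8.
At the ceiling price 54, quantity supplied is (54 - 31)/3 = 7.6667; supply is the short side, so Q = 7.6667 trades at P = 54.
PS goes from (1/2)(9.6)(28.8) = 138.24 to 88.1667 (computed as (54 - 31)(7.6667) - (1/2)(3)(7.6667)^2), a change of -50.0733.

-50.07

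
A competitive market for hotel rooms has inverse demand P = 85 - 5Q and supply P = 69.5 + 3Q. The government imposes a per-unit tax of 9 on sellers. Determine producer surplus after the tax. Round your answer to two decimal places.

0.99

Without the tax, 85 - 5Q = 69.5 + 3Q so Q* = 1.9375 and P* = 75.3125.
With the tax, sellers need 9 more per unit: 85 - 5Q = 69.5 + 3Q + 9, so Q_t = 0.8125. Buyers pay P_b = 80.9375; sellers receive P_s = P_b - 9 = 71.9375.
PS = (1/2)(Q_t)(P_s - 69.5) = (1/2)(0.8125)(2.4375) = 0.9902.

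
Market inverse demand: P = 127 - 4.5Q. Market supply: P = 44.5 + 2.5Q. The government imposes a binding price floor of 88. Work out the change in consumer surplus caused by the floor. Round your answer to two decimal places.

Free-market equilibrium: 127 - 4.5Q = 44.5 + 2.5Q gives Q* = 11.7857, P* = 73.9643.
At the floor price 88, quantity demanded is (127 - 88)/4.5 = 8.6667; demand is the short side, so Q = 8.6667 trades at P = 88.
CS goes from (1/2)(11.7857)(53.0357) = 312.5319 to 169 (computed as (127 - 88)(8.6667) - (1/2)(4.5)(8.6667)^2), a change of -143.5319.

-143.53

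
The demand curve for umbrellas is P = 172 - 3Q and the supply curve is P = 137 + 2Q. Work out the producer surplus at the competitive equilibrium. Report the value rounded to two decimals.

Equilibrium: 172 - 3Q = 137 + 2Q, so Q* = 7 and P* = 151.
The supply curve's price intercept is 137, so PS = (1/2)(Q*)(P* - 137) = (1/2)(7)(14) = 49.

49.00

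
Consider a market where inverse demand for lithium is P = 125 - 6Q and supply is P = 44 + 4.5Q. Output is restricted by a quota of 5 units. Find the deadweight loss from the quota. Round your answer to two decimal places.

Without the quota, 125 - 6Q = 44 + 4.5Q gives Q* = 7.7143.
At Q = 5 the demand price is 125 - 6(5) = 95 and the supply price is 44 + 4.5(5) = 66.5.
Deadweight loss is the triangle between the curves from 5 to 7.7143: (1/2)(95 - 66.5)(7.7143 - 5) = 38.6786.

38.68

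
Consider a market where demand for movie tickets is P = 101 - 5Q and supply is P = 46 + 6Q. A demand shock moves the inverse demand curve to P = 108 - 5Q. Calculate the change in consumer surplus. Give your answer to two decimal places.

Initial equilibrium: Q_0 = 5, P_0 = 76; CS_0 = (1/2)(5)(25) = 62.5, PS_0 = (1/2)(5)(30) = 75.
New equilibrium: 108 - 5Q = 46 + 6Q gives Q_1 = 5.6364, P_1 = 79.8182; CS_1 = 79.4215, PS_1 = 95.3058.
Change in consumer surplus = 79.4215 - 62.5 = 16.9215.

16.92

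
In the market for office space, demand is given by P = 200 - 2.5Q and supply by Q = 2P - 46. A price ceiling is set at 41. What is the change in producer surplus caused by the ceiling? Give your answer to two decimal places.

-546.25

Rewriting supply in inverse form: P = 23 + 0.5Q.
Without the control, 200 - 2.5Q = 23 + 0.5Q so Q* = 59 and P* = 52.5.
At P = 41, sellers supply (41 - 23)/0.5 = 36 while buyers want more, so the quantity traded is 36 at price 41.
PS goes from (1/2)(59)(29.5) = 870.25 to 324 (computed as (41 - 23)(36) - (1/2)(0.5)(36)^2), a change of -546.25.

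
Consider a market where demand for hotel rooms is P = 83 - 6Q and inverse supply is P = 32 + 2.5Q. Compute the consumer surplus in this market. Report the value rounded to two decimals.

Equilibrium: 83 - 6Q = 32 + 2.5Q, so Q* = 6 and P* = 47.
CS is the area between the demand curve and P* from 0 to Q*: (1/2)(6)(36) = 108.

108.00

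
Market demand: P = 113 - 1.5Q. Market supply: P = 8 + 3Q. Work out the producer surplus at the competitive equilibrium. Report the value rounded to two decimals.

Setting demand equal to supply, 105 = 4.5Q, so Q* = 23.3333 and P* = 78.
The supply curve's price intercept is 8, so PS = (1/2)(Q*)(P* - 8) = (1/2)(23.3333)(70) = 816.6667.

816.67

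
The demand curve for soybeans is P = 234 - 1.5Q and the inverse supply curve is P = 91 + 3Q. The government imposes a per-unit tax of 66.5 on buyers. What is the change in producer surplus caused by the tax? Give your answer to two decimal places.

-1081.24

Without the tax, 234 - 1.5Q = 91 + 3Q so Q* = 31.7778 and P* = 186.3333.
With the tax, buyers' net willingness to pay falls by 66.5: (234 - 66.5) - 1.5Q = 91 + 3Q, so Q_t = 17. Buyers pay P_b = 208.5; sellers receive P_s = P_b - 66.5 = 142.
Producers lose the trapezoid between P_s and P* out to Q_t plus the triangle from Q_t to Q*: change in PS = 433.5 - 1514.7407 = -1081.2407.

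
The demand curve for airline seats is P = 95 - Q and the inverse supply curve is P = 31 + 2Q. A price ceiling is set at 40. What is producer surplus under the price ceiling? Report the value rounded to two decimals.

20.25

Free-market equilibrium: 95 - Q = 31 + 2Q gives Q* = 21.3333, P* = 73.6667.
At P = 40, sellers supply (40 - 31)/2 = 4.5 while buyers want more, so the quantity traded is 4.5 at price 40.
PS is the triangle above supply below 40: (1/2)(4.5)(40 - 31) = 20.25.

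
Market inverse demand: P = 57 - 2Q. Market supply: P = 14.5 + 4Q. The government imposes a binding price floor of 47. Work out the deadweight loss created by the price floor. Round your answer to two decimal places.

Without the control, 57 - 2Q = 14.5 + 4Q so Q* = 7.0833 and P* = 42.8333.
At P = 47, buyers demand (57 - 47)/2 = 5 while sellers would supply more, so the quantity traded is 5 at price 47.
The lost-trades triangle has base Q* - 5 = 2.0833 and height equal to the gap between the curves at Q = 5, which is 47 - 34.5 = 12.5. DWL = (1/2)(2.0833)(12.5) = 13.0208.

13.02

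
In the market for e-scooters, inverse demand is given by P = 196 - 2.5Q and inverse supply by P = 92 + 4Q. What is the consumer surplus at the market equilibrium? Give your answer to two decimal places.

320.00

Equilibrium: 196 - 2.5Q = 92 + 4Q, so Q* = 16 and P* = 156.
CS is the area between the demand curve and P* from 0 to Q*: (1/2)(16)(40) = 320.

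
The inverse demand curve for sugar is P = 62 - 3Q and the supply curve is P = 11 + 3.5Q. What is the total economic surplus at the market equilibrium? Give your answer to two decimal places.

Set 62 - 3Q = 11 + 3.5Q, which gives 51 = 6.5Q, so Q* = 7.8462 and P* = 62 - 3(7.8462) = 38.4615.
CS = (1/2)(7.8462)(23.5385) = 92.3432 and PS = (1/2)(7.8462)(27.4615) = 107.7337, so total surplus = 200.0769.

200.08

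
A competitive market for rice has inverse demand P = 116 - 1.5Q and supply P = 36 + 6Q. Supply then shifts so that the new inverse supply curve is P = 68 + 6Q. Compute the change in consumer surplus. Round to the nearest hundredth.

-54.61

Initial equilibrium: Q_0 = 10.6667, P_0 = 100; CS_0 = (1/2)(10.6667)(16) = 85.3333, PS_0 = (1/2)(10.6667)(64) = 341.3333.
New equilibrium: 116 - 1.5Q = 68 + 6Q gives Q_1 = 6.4, P_1 = 106.4; CS_1 = 30.72, PS_1 = 122.88.
Change in consumer surplus = 30.72 - 85.3333 = -54.6133.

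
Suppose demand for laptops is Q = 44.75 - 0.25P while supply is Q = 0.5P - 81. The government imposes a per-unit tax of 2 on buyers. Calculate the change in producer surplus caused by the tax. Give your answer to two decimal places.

-1.78

Rewriting demand in inverse form: P = 179 - 4Q.
Rewriting supply in inverse form: P = 162 + 2Q.
Pre-tax equilibrium: 179 - 4Q = 162 + 2Q gives Q* = 2.8333, P* = 167.6667.
A tax on buyers shifts demand down by 2: (179 - 2) - 4Q = 162 + 2Q, so Q_t = 2.5. Buyers pay P_b = 169; sellers receive P_s = P_b - 2 = 167.
PS falls from (1/2)(2.8333)(5.6667) = 8.0278 to (1/2)(2.5)(5) = 6.25, a change of -1.7778.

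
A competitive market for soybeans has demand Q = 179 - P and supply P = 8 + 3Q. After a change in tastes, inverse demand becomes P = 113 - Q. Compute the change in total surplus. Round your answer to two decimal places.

-2277.00

Rewriting demand in inverse form: P = 179 - Q.
Initial equilibrium: Q_0 = 42.75, P_0 = 136.25; CS_0 = (1/2)(42.75)(42.75) = 913.7812, PS_0 = (1/2)(42.75)(128.25) = 2741.3438.
New equilibrium: 113 - Q = 8 + 3Q gives Q_1 = 26.25, P_1 = 86.75; CS_1 = 344.5312, PS_1 = 1033.5938.
Change in total surplus = (344.5312 + 1033.5938) - (913.7812 + 2741.3438) = -2277.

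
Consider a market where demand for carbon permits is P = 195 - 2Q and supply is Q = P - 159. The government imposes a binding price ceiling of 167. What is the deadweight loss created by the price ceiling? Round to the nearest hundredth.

24.00

Rewriting supply in inverse form: P = 159 + Q.
Without the control, 195 - 2Q = 159 + Q so Q* = 12 and P* = 171.
At the ceiling price 167, quantity supplied is (167 - 159)/1 = 8; supply is the short side, so Q = 8 trades at P = 167.
At Q = 8 the demand price is 179 and the supply price is 167. Deadweight loss is the triangle between the curves from 8 to 12: (1/2)(179 - 167)(12 - 8) = 24.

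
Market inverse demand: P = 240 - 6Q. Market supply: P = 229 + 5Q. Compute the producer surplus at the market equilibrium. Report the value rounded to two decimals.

2.50

Set 240 - 6Q = 229 + 5Q, which gives 11 = 11Q, so Q* = 1 and P* = 240 - 6(1) = 234.
Producer surplus is the triangle above supply below P*: (1/2)(1)(234 - 229) = (1/2)(1)(5) = 2.5.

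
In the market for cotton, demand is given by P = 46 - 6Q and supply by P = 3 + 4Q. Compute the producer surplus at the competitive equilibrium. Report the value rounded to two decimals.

Equilibrium: 46 - 6Q = 3 + 4Q, so Q* = 4.3 and P* = 20.2.
PS is the area between P* and the supply curve from 0 to Q*: (1/2)(4.3)(17.2) = 36.98.

36.98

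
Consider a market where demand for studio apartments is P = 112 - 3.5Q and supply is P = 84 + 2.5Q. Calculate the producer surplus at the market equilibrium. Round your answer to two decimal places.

Set 112 - 3.5Q = 84 + 2.5Q, which gives 28 = 6Q, so Q* = 4.6667 and P* = 112 - 3.5(4.6667) = 95.6667.
PS is the area between P* and the supply curve from 0 to Q*: (1/2)(4.6667)(11.6667) = 27.2222.

27.22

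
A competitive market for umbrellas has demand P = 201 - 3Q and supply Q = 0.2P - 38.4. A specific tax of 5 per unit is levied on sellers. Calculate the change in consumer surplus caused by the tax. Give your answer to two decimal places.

-1.52

Rewriting supply in inverse form: P = 192 + 5Q.
Pre-tax equilibrium: 201 - 3Q = 192 + 5Q gives Q* = 1.125, P* = 197.625.
A tax on sellers shifts supply up by 5: 201 - 3Q = 192 + 5Q + 5, so Q_t = 0.5. Buyers pay P_b = 199.5; sellers receive P_s = P_b - 5 = 194.5.
CS falls from (1/2)(1.125)(3.375) = 1.8984 to (1/2)(0.5)(1.5) = 0.375, a change of -1.5234.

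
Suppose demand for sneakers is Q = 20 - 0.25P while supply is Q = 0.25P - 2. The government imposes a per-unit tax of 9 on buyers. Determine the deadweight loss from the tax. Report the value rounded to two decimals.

Rewriting demand in inverse form: P = 80 - 4Q.
Rewriting supply in inverse form: P = 8 + 4Q.
Pre-tax equilibrium: 80 - 4Q = 8 + 4Q gives Q* = 9, P* = 44.
With the tax, buyers' net willingness to pay falls by 9: (80 - 9) - 4Q = 8 + 4Q, so Q_t = 7.875. Buyers pay P_b = 48.5; sellers receive P_s = P_b - 9 = 39.5.
Deadweight loss is the triangle between the curves from Q_t to Q*: (1/2)(9 - 7.875)(9) = 5.0625.

5.06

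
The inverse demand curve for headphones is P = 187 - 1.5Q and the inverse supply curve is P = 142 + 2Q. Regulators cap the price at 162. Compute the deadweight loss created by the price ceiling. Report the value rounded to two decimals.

14.29

Without the control, 187 - 1.5Q = 142 + 2Q so Q* = 12.8571 and P* = 167.7143.
At P = 162, sellers supply (162 - 142)/2 = 10 while buyers want more, so the quantity traded is 10 at price 162.
At Q = 10 the demand price is 172 and the supply price is 162. Deadweight loss is the triangle between the curves from 10 to 12.8571: (1/2)(172 - 162)(12.8571 - 10) = 14.2857.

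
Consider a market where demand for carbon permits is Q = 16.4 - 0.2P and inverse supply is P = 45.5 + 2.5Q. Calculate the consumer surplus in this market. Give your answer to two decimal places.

59.21

Rewriting demand in inverse form: P = 82 - 5Q.
Set 82 - 5Q = 45.5 + 2.5Q, which gives 36.5 = 7.5Q, so Q* = 4.8667 and P* = 82 - 5(4.8667) = 57.6667.
CS is the area between the demand curve and P* from 0 to Q*: (1/2)(4.8667)(24.3333) = 59.2111.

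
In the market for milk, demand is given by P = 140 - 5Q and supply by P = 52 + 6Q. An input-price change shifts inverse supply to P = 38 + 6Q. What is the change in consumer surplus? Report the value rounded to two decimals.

Initial equilibrium: Q_0 = 8, P_0 = 100; CS_0 = (1/2)(8)(40) = 160, PS_0 = (1/2)(8)(48) = 192.
New equilibrium: 140 - 5Q = 38 + 6Q gives Q_1 = 9.2727, P_1 = 93.6364; CS_1 = 214.9587, PS_1 = 257.9504.
Change in consumer surplus = 214.9587 - 160 = 54.9587.

54.96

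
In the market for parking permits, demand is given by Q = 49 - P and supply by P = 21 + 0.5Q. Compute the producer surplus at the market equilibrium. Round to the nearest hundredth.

Rewriting demand in inverse form: P = 49 - Q.
Set 49 - Q = 21 + 0.5Q, which gives 28 = 1.5Q, so Q* = 18.6667 and P* = 49 - (18.6667) = 30.3333.
PS is the area between P* and the supply curve from 0 to Q*: (1/2)(18.6667)(9.3333) = 87.1111.

87.11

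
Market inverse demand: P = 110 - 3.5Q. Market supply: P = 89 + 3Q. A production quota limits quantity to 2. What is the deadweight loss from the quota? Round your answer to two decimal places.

4.92

Unrestricted equilibrium: Q* = (110 - 89)/(3.5 + 3) = 3.2308.
At Q = 2 the demand price is 110 - 3.5(2) = 103 and the supply price is 89 + 3(2) = 95.
Deadweight loss is the triangle between the curves from 2 to 3.2308: (1/2)(103 - 95)(3.2308 - 2) = 4.9231.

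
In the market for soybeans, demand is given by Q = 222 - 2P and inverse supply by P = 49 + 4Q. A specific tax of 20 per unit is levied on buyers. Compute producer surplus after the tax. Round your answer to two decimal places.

Rewriting demand in inverse form: P = 111 - 0.5Q.
Pre-tax equilibrium: 111 - 0.5Q = 49 + 4Q gives Q* = 13.7778, P* = 104.1111.
With the tax, buyers' net willingness to pay falls by 20: (111 - 20) - 0.5Q = 49 + 4Q, so Q_t = 9.3333. Buyers pay P_b = 106.3333; sellers receive P_s = P_b - 20 = 86.3333.
PS = (1/2)(Q_t)(P_s - 49) = (1/2)(9.3333)(37.3333) = 174.2222.

174.22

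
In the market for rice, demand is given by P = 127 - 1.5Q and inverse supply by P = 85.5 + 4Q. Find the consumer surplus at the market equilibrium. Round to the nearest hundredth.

42.70

Set 127 - 1.5Q = 85.5 + 4Q, which gives 41.5 = 5.5Q, so Q* = 7.5455 and P* = 127 - 1.5(7.5455) = 115.6818.
CS is the area between the demand curve and P* from 0 to Q*: (1/2)(7.5455)(11.3182) = 42.7004.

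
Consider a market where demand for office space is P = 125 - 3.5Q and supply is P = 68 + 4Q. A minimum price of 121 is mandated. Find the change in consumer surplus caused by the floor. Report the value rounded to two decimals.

Without the control, 125 - 3.5Q = 68 + 4Q so Q* = 7.6 and P* = 98.4.
At P = 121, buyers demand (125 - 121)/3.5 = 1.1429 while sellers would supply more, so the quantity traded is 1.1429 at price 121.
CS goes from (1/2)(7.6)(26.6) = 101.08 to 2.2857 (computed as (125 - 121)(1.1429) - (1/2)(3.5)(1.1429)^2), a change of -98.7943.

-98.79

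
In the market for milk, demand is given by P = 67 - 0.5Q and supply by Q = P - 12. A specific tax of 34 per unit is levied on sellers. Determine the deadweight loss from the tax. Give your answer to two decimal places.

Rewriting supply in inverse form: P = 12 + Q.
Without the tax, 67 - 0.5Q = 12 + Q so Q* = 36.6667 and P* = 48.6667.
A tax on sellers shifts supply up by 34: 67 - 0.5Q = 12 + Q + 34, so Q_t = 14. Buyers pay P_b = 60; sellers receive P_s = P_b - 34 = 26.
Deadweight loss is the triangle between the curves from Q_t to Q*: (1/2)(36.6667 - 14)(34) = 385.3333.

385.33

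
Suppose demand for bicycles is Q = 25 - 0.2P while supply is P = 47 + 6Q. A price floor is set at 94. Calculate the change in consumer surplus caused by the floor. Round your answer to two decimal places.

Rewriting demand in inverse form: P = 125 - 5Q.
Without the control, 125 - 5Q = 47 + 6Q so Q* = 7.0909 and P* = 89.5455.
At the floor price 94, quantity demanded is (125 - 94)/5 = 6.2; demand is the short side, so Q = 6.2 trades at P = 94.
CS goes from (1/2)(7.0909)(35.4545) = 125.7025 to 96.1 (computed as (125 - 94)(6.2) - (1/2)(5)(6.2)^2), a change of -29.6025.

-29.60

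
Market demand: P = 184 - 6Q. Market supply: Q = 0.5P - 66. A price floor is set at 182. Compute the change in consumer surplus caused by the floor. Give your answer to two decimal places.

Rewriting supply in inverse form: P = 132 + 2Q.
Free-market equilibrium: 184 - 6Q = 132 + 2Q gives Q* = 6.5, P* = 145.
At P = 182, buyers demand (184 - 182)/6 = 0.3333 while sellers would supply more, so the quantity traded is 0.3333 at price 182.
CS goes from (1/2)(6.5)(39) = 126.75 to 0.3333 (computed as (184 - 182)(0.3333) - (1/2)(6)(0.3333)^2), a change of -126.4167.

-126.42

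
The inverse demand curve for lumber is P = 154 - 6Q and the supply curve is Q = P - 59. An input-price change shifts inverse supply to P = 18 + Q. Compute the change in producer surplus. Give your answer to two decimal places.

Rewriting supply in inverse form: P = 59 + Q.
Initial equilibrium: Q_0 = 13.5714, P_0 = 72.5714; CS_0 = (1/2)(13.5714)(81.4286) = 552.551, PS_0 = (1/2)(13.5714)(13.5714) = 92.0918.
New equilibrium: 154 - 6Q = 18 + Q gives Q_1 = 19.4286, P_1 = 37.4286; CS_1 = 1132.4082, PS_1 = 188.7347.
Change in producer surplus = 188.7347 - 92.0918 = 96.6429.

96.64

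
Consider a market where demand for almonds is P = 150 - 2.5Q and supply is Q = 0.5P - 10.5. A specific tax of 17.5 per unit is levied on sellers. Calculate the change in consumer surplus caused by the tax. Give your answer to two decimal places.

-259.80

Rewriting supply in inverse form: P = 21 + 2Q.
Pre-tax equilibrium: 150 - 2.5Q = 21 + 2Q gives Q* = 28.6667, P* = 78.3333.
With the tax, sellers need 17.5 more per unit: 150 - 2.5Q = 21 + 2Q + 17.5, so Q_t = 24.7778. Buyers pay P_b = 88.0556; sellers receive P_s = P_b - 17.5 = 70.5556.
Consumers lose the trapezoid between P* and P_b out to Q_t plus the triangle from Q_t to Q*: change in CS = 767.4228 - 1027.2222 = -259.7994.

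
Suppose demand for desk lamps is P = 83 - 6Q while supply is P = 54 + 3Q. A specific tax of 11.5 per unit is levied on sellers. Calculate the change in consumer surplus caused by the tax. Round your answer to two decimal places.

-19.81

Without the tax, 83 - 6Q = 54 + 3Q so Q* = 3.2222 and P* = 63.6667.
With the tax, sellers need 11.5 more per unit: 83 - 6Q = 54 + 3Q + 11.5, so Q_t = 1.9444. Buyers pay P_b = 71.3333; sellers receive P_s = P_b - 11.5 = 59.8333.
CS falls from (1/2)(3.2222)(19.3333) = 31.1481 to (1/2)(1.9444)(11.6667) = 11.3426, a change of -19.8056.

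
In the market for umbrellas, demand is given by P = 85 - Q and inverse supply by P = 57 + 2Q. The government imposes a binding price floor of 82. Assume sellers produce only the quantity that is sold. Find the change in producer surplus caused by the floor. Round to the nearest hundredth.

Free-market equilibrium: 85 - Q = 57 + 2Q gives Q* = 9.3333, P* = 75.6667.
At the floor price 82, quantity demanded is (85 - 82)/1 = 3; demand is the short side, so Q = 3 trades at P = 82.
PS goes from (1/2)(9.3333)(18.6667) = 87.1111 to 66 (computed as (82 - 57)(3) - (1/2)(2)(3)^2), a change of -21.1111.

-21.11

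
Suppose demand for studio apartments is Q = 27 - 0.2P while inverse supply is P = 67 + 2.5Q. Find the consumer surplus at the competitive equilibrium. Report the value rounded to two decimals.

205.51

Rewriting demand in inverse form: P = 135 - 5Q.
Equilibrium: 135 - 5Q = 67 + 2.5Q, so Q* = 9.0667 and P* = 89.6667.
The demand choke price is 135, so CS = (1/2)(Q*)(135 - P*) = (1/2)(9.0667)(45.3333) = 205.5111.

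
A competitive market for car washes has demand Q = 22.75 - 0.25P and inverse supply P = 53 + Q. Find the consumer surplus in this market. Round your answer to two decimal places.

115.52

Rewriting demand in inverse form: P = 91 - 4Q.
Set 91 - 4Q = 53 + Q, which gives 38 = 5Q, so Q* = 7.6 and P* = 91 - 4(7.6) = 60.6.
CS is the area between the demand curve and P* from 0 to Q*: (1/2)(7.6)(30.4) = 115.52.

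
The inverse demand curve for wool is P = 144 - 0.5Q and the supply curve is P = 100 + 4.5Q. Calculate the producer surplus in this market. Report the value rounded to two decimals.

174.24

Set 144 - 0.5Q = 100 + 4.5Q, which gives 44 = 5Q, so Q* = 8.8 and P* = 144 - 0.5(8.8) = 139.6.
The supply curve's price intercept is 100, so PS = (1/2)(Q*)(P* - 100) = (1/2)(8.8)(39.6) = 174.24.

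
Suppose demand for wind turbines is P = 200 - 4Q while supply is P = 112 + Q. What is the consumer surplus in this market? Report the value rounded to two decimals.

619.52

Equilibrium: 200 - 4Q = 112 + Q, so Q* = 17.6 and P* = 129.6.
Consumer surplus is the triangle under demand above P*: (1/2)(17.6)(200 - 129.6) = (1/2)(17.6)(70.4) = 619.52.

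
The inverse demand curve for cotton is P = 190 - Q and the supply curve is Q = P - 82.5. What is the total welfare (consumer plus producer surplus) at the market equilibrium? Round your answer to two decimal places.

Rewriting supply in inverse form: P = 82.5 + Q.
Equilibrium: 190 - Q = 82.5 + Q, so Q* = 53.75 and P* = 136.25.
CS = (1/2)(53.75)(53.75) = 1444.5312 and PS = (1/2)(53.75)(53.75) = 1444.5312, so total surplus = 2889.0625.

2889.06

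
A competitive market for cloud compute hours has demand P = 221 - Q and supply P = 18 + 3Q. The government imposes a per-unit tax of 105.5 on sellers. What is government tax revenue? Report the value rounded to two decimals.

Pre-tax equilibrium: 221 - Q = 18 + 3Q gives Q* = 50.75, P* = 170.25.
A tax on sellers shifts supply up by 105.5: 221 - Q = 18 + 3Q + 105.5, so Q_t = 24.375. Buyers pay P_b = 196.625; sellers receive P_s = P_b - 105.5 = 91.125.
Tax revenue = t x Q_t = 105.5 x 24.375 = 2571.5625.

2571.56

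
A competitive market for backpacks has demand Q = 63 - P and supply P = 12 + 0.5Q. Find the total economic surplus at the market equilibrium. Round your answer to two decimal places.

867.00

Rewriting demand in inverse form: P = 63 - Q.
Setting demand equal to supply, 51 = 1.5Q, so Q* = 34 and P* = 29.
Total surplus is the full triangle between the curves from 0 to Q*: (1/2)(34)(63 - 12) = 867.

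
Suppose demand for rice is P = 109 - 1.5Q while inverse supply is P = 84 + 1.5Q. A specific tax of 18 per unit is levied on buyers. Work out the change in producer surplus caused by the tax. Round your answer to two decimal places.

Pre-tax equilibrium: 109 - 1.5Q = 84 + 1.5Q gives Q* = 8.3333, P* = 96.5.
With the tax, buyers' net willingness to pay falls by 18: (109 - 18) - 1.5Q = 84 + 1.5Q, so Q_t = 2.3333. Buyers pay P_b = 105.5; sellers receive P_s = P_b - 18 = 87.5.
Producers lose the trapezoid between P_s and P* out to Q_t plus the triangle from Q_t to Q*: change in PS = 4.0833 - 52.0833 = -48.

-48.00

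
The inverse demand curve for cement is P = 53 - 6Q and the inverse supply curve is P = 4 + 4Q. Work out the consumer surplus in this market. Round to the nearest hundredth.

Equilibrium: 53 - 6Q = 4 + 4Q, so Q* = 4.9 and P* = 23.6.
Consumer surplus is the triangle under demand above P*: (1/2)(4.9)(53 - 23.6) = (1/2)(4.9)(29.4) = 72.03.

72.03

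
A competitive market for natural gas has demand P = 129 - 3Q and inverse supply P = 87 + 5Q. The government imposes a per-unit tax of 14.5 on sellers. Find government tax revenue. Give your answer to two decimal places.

Without the tax, 129 - 3Q = 87 + 5Q so Q* = 5.25 and P* = 113.25.
A tax on sellers shifts supply up by 14.5: 129 - 3Q = 87 + 5Q + 14.5, so Q_t = 3.4375. Buyers pay P_b = 118.6875; sellers receive P_s = P_b - 14.5 = 104.1875.
Revenue is the tax times quantity traded: 14.5 x 3.4375 = 49.8438.

49.84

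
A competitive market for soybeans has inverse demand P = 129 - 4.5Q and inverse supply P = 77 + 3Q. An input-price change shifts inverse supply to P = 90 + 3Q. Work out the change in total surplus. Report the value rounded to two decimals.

Initial equilibrium: Q_0 = 6.9333, P_0 = 97.8; CS_0 = (1/2)(6.9333)(31.2) = 108.16, PS_0 = (1/2)(6.9333)(20.8) = 72.1067.
New equilibrium: 129 - 4.5Q = 90 + 3Q gives Q_1 = 5.2, P_1 = 105.6; CS_1 = 60.84, PS_1 = 40.56.
Change in total surplus = (60.84 + 40.56) - (108.16 + 72.1067) = -78.8667.

-78.87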